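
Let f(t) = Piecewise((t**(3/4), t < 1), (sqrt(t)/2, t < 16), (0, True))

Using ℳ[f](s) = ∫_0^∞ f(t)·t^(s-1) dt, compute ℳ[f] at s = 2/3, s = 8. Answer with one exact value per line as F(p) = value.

F(2/3) = 33/119 + 48*2**(2/3)/7
F(8) = 601295421473/595

strip the power substitution: t**(3/2) on [0, 1); t/2 on [1, 4)
the power substitution comes off first: t**3 on [0, 1); t**2/2 on [1, 2)
remove the shared t-power first: t on [0, 1); 1/2 on [1, 2)
the 2 pieces separated at 1 each add one integral
segment 0 to 1 holds t**(3/4); add its integral
over [1, 16), the kernel integral of sqrt(t)/2 enters the sum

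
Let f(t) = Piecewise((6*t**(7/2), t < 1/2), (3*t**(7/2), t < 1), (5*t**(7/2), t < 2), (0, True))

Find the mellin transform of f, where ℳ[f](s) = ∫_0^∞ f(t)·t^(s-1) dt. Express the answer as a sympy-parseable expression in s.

2*(3*2**(-s - 7/2) + 5*2**(s + 7/2) - 2)/(2*s + 7)
  Re(s) > -7/2

along the cuts 1/2, 1, ℳ[f](s) splits into 3 integrals
between 0 and 1/2 the integrand is 6*t**(7/2)·t^(s-1)
between 1/2 and 1 the integrand is 3*t**(7/2)·t^(s-1)
piece [1, 2): integrate 5*t**(7/2) against the kernel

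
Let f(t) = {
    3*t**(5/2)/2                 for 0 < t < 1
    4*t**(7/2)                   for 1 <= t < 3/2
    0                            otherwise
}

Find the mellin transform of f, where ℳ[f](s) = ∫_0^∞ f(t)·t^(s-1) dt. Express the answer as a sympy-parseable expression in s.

(8*(3/2)**(s + 7/2)*(2*s + 5) - 10*s - 19)/((2*s + 5)*(2*s + 7))
  Re(s) > -5/2

split f at 1: ℳ[f](s) collects 2 kernel integrals
on [0, 1) integrate f = 3*t**(5/2)/2 against the kernel
on [1, 3/2) integrate f = 4*t**(7/2) against the kernel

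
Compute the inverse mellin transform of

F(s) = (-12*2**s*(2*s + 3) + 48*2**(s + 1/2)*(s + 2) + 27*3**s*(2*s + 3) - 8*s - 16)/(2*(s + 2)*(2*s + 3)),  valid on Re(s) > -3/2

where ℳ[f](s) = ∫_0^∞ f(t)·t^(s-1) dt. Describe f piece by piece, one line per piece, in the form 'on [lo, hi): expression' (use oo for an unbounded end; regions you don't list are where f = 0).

on [0, 1): 4*t**(3/2)
on [1, 2): 6*t**(3/2)
on [2, 3): 3*t**2/2

breakpoints 1, 2: one integral from each of the 3 segments
the [0, 1) slice contributes ∫ 4*t**(3/2)·t^(s-1) dt
∫ over [1, 2) of 6*t**(3/2)·t^(s-1) joins the sum
on [2, 3): add ∫ 3*t**2/2·t^(s-1) dt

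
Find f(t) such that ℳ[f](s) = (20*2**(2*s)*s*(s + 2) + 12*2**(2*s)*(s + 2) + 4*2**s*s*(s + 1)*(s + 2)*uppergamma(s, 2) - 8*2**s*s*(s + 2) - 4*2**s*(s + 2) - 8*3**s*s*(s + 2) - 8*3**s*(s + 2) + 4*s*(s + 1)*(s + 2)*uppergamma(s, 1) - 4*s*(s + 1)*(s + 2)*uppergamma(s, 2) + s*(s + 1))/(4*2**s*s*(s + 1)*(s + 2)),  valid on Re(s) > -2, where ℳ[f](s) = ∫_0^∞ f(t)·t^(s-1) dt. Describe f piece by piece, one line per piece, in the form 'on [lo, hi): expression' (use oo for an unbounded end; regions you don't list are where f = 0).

summing 5 kernel integrals split by 1/2, 1, 3/2, 2 yields ℳ[f](s)
∫ t**2·t^(s-1) over [0, 1/2)
for t in [1/2, 1): the term is ∫ exp(-2*t)·t^(s-1)
over [1, 3/2), the kernel integral of (t + 1) enters the sum
for t in [3/2, 2): the term is ∫ (t + 3)·t^(s-1)
on [2, ∞) integrate f = exp(-t) against the kernel

on [0, 1/2): t**2
on [1/2, 1): exp(-2*t)
on [1, 3/2): t + 1
on [3/2, 2): t + 3
on [2, oo): exp(-t)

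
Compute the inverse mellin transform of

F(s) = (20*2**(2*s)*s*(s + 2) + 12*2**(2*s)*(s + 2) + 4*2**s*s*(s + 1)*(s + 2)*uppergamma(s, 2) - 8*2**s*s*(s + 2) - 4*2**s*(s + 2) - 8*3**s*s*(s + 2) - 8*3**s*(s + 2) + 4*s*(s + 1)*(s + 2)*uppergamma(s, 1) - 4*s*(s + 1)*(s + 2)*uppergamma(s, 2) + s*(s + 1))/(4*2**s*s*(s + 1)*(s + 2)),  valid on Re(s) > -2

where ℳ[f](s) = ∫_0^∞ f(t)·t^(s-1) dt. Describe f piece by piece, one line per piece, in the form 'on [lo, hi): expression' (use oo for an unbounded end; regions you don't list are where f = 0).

integrate the 5 segments split at 1/2, 1, 3/2, 2, then add the results
on [0, 1/2) integrate f = t**2 against the kernel
segment [1/2, 1) carries exp(-2*t); integrate it
segment 1 to 3/2 holds (t + 1); add its integral
∫ over [3/2, 2) of (t + 3)·t^(s-1) joins the sum
on [2, ∞): add ∫ exp(-t)·t^(s-1) dt

on [0, 1/2): t**2
on [1/2, 1): exp(-2*t)
on [1, 3/2): t + 1
on [3/2, 2): t + 3
on [2, oo): exp(-t)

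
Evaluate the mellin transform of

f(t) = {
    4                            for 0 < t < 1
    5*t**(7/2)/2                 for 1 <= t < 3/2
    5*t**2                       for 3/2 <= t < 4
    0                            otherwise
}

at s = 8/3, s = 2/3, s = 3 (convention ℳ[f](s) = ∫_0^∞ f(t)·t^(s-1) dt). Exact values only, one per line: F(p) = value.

breakpoints 1, 3/2: one integral from each of the 3 segments
on [0, 1) integrate f = 4 against the kernel
for t in [1, 3/2): the term is ∫ 5*t**(7/2)/2·t^(s-1)
∫ over [3/2, 4) of 5*t**2·t^(s-1) joins the sum

F(8/3) = -1215*2**(1/3)*3**(2/3)/448 + 81/74 + 10935*2**(5/6)*3**(1/6)/4736 + 3840*2**(1/3)/7
F(2/3) = -135*2**(1/3)*3**(2/3)/64 + 243*2**(5/6)*3**(1/6)/160 + 27/5 + 60*2**(1/3)
F(3) = 3645*sqrt(6)/1664 + 1269659/1248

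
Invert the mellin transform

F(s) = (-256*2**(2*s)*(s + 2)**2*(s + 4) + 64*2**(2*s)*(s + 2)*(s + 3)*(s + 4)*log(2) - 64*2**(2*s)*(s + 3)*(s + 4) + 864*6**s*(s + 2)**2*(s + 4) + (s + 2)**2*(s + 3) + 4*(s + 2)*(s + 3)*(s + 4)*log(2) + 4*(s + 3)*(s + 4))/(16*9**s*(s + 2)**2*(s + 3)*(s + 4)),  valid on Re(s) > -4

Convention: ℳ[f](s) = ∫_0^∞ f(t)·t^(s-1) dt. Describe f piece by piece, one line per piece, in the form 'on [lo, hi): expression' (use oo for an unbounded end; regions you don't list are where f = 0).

remove the common scale on t first: 81*t**4/16 on [0, 1/3); 9*t**2*log(3*t/2)/4 on [1/3, 4/3); 27*t**3/4 on [4/3, 2)
undo the common scale on t: t**4 on [0, 1/2); t**2*log(t) on [1/2, 2); 2*t**3 on [2, 3)
undo the shared t-power: t**2 on [0, 1/2); log(t) on [1/2, 2); 2*t on [2, 3)
summing 3 kernel integrals split by 1/9, 4/9 yields ℳ[f](s)
over [0, 1/9), the kernel integral of 6561*t**4/16 enters the sum
over [1/9, 4/9), the kernel integral of 81*t**2*log(9*t/2)/4 enters the sum
between 4/9 and 2/3 the integrand is 729*t**3/4·t^(s-1)

on [0, 1/9): 6561*t**4/16
on [1/9, 4/9): 81*t**2*log(9*t/2)/4
on [4/9, 2/3): 729*t**3/4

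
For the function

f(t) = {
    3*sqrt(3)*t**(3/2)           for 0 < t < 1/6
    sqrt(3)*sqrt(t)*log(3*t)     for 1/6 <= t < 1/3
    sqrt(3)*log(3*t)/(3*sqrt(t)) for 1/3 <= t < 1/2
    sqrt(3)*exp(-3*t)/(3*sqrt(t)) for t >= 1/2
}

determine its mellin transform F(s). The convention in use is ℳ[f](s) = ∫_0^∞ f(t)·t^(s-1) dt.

2**(1/2 - s)*(3*2**(s + 1/2)*(2*s - 1)**2*(2*s + 3)*(8*s + (2*s - 1)**2)*uppergamma(s - 1/2, 3/2) - 12*2**(s + 1/2)*(2*s - 1)**2*(2*s + 3) + 12*2**(s + 1/2)*(2*s + 3)*(8*s + (2*s - 1)**2) + 3**(s + 1/2)*(2*s - 1)*(2*s + 3)*(8*s + (2*s - 1)**2)*(-4*log(2) + 4*log(3)) - 8*3**(s + 1/2)*(2*s + 3)*(8*s + (2*s - 1)**2) + 6*(2*s - 1)**3*(2*s + 3)*log(2) + 12*(2*s - 1)**2*(2*s + 3)*log(2) + 12*(2*s - 1)**2*(2*s + 3) + 3*(2*s - 1)**2*(8*s + (2*s - 1)**2))/(6*3**s*(2*s - 1)**2*(2*s + 3)*(8*s + (2*s - 1)**2))
  Re(s) > -3/2

undo the common scale on t: t**(3/2) on [0, 1/2); sqrt(t)*log(t) on [1/2, 1); log(t)/sqrt(t) on [1, 3/2); …
reversing the shared t-power: t**(5/2) on [0, 1/2); t**(3/2)*log(t) on [1/2, 1); sqrt(t)*log(t) on [1, 3/2); …
undo the shared t-power: t**2 on [0, 1/2); t*log(t) on [1/2, 1); log(t) on [1, 3/2); …
the 4 pieces separated at 1/6, 1/3, 1/2 each add one integral
over [0, 1/6), the kernel integral of 3*sqrt(3)*t**(3/2) enters the sum
piece [1/6, 1/3): integrate sqrt(3)*sqrt(t)*log(3*t) against the kernel
over [1/3, 1/2), the kernel integral of sqrt(3)*log(3*t)/(3*sqrt(t)) enters the sum
over [1/2, ∞), the kernel integral of sqrt(3)*exp(-3*t)/(3*sqrt(t)) enters the sum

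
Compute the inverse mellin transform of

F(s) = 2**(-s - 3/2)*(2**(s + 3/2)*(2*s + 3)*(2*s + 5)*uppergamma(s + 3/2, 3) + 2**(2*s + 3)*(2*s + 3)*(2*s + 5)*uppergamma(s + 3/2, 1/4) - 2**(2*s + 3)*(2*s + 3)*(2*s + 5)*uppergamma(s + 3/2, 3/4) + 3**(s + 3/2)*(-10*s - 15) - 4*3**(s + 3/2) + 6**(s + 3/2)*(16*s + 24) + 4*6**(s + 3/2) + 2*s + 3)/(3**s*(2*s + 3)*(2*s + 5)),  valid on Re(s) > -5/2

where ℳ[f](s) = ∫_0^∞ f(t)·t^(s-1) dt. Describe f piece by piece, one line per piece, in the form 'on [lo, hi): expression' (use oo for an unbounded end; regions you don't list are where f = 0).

on [0, 1/6): 9*sqrt(3)*t**(5/2)
on [1/6, 1/2): 3*sqrt(3)*t**(3/2)*exp(-3*t/2)
on [1/2, 1): 3*sqrt(3)*t**(3/2)*(3*t + 1)
on [1, oo): 3*sqrt(3)*t**(3/2)*exp(-3*t)

invert the common scale on t to get t**(5/2) on [0, 1/2); t**(3/2)*exp(-t/2) on [1/2, 3/2); t**(3/2)*(t + 1) on [3/2, 3); …
the shared t-power comes off first: t**2 on [0, 1/2); t*exp(-t/2) on [1/2, 3/2); t*(t + 1) on [3/2, 3); …
strip the shared t-power: t on [0, 1/2); exp(-t/2) on [1/2, 3/2); t + 1 on [3/2, 3); …
slice at 1/6, 1/2, 1, transform all 4 pieces, and sum them
segment 0 to 1/6 holds 9*sqrt(3)*t**(5/2); add its integral
the [1/6, 1/2) slice contributes ∫ 3*sqrt(3)*t**(3/2)*exp(-3*t/2)·t^(s-1) dt
piece [1/2, 1): integrate 3*sqrt(3)*t**(3/2)*(3*t + 1) against the kernel
∫ 3*sqrt(3)*t**(3/2)*exp(-3*t)·t^(s-1) over [1, ∞)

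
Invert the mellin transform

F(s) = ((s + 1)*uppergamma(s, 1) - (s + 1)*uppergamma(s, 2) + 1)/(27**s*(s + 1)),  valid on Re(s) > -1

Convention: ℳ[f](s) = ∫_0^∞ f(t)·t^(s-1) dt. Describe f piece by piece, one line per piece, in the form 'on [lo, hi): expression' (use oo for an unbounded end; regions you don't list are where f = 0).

on [0, 1/27): 27*t
on [1/27, 2/27): exp(-27*t)

the common scale on t comes off first: 9*t on [0, 1/9); exp(-9*t) on [1/9, 2/9)
back out the common scale on t: 3*t on [0, 1/3); exp(-3*t) on [1/3, 2/3)
peel off the common scale on t: t on [0, 1); exp(-t) on [1, 2)
decompose at 1/27; ℳ[f](s) sums the 2 pieces' integrals
the [0, 1/27) slice contributes ∫ 27*t·t^(s-1) dt
∫ over [1/27, 2/27) of exp(-27*t)·t^(s-1) joins the sum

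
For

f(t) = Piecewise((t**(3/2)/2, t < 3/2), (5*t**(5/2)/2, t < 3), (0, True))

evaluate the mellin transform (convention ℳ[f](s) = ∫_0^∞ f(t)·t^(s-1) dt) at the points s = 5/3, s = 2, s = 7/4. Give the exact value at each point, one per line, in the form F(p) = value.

F(5/3) = 81*3**(1/6)*(1824 - 47*2**(5/6))/3040
F(2) = -261*sqrt(6)/224 + 45*sqrt(3)
F(7/4) = 27*3**(1/4)*(6240 - 161*2**(3/4))/3536

split f at 3/2: ℳ[f](s) collects 2 kernel integrals
for t in [0, 3/2): the term is ∫ t**(3/2)/2·t^(s-1)
[3/2, 3) adds the kernel integral of 5*t**(5/2)/2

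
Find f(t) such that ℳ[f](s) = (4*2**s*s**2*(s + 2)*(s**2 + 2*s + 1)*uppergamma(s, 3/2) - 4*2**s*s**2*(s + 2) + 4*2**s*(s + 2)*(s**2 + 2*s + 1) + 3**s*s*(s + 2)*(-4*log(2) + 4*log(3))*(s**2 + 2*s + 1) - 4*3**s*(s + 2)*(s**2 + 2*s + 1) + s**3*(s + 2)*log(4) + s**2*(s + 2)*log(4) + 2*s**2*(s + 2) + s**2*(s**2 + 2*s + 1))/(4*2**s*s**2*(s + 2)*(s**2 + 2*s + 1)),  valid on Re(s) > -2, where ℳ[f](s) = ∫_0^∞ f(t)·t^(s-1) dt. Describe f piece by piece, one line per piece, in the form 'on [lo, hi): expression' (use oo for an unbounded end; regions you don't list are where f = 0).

on [0, 1/2): t**2
on [1/2, 1): t*log(t)
on [1, 3/2): log(t)
on [3/2, oo): exp(-t)

along the cuts 1/2, 1, 3/2, ℳ[f](s) splits into 4 integrals
for t in [0, 1/2): the term is ∫ t**2·t^(s-1)
on [1/2, 1) integrate f = t*log(t) against the kernel
over [1, 3/2), the kernel integral of log(t) enters the sum
segment 3/2 to ∞ holds exp(-t); add its integral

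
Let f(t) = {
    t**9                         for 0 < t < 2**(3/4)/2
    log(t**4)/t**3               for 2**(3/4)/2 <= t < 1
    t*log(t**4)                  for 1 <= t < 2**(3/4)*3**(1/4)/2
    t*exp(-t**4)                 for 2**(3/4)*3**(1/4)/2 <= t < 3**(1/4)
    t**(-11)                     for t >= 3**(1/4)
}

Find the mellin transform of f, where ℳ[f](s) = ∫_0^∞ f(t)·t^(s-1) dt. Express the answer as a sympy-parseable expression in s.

2**(-s/4 - 1/4)*(27*2**(s/4 + 1/4)*(s/4 - 11/4)*(s/4 + 9/4)*(s/2 + 1/2)**2*(-s/2 + (s/2 + 1/2)**2/4 + 1/2)*uppergamma(s/4 + 1/4, 3/2) - 27*2**(s/4 + 1/4)*(s/4 - 11/4)*(s/4 + 9/4)*(s/2 + 1/2)**2*(-s/2 + (s/2 + 1/2)**2/4 + 1/2)*uppergamma(s/4 + 1/4, 3) - 27*2**(s/4 + 1/4)*(s/4 - 11/4)*(s/4 + 9/4)*(s/2 + 1/2)**2 + 108*2**(s/4 + 1/4)*(s/4 - 11/4)*(s/4 + 9/4)*(-s/2 + (s/2 + 1/2)**2/4 + 1/2) - 54*3**(s/4 + 1/4)*(s/4 - 11/4)*(s/4 + 9/4)*(s/2 + 1/2)*(-s/2 + (s/2 + 1/2)**2/4 + 1/2)*log(2) + 54*3**(s/4 + 1/4)*(s/4 - 11/4)*(s/4 + 9/4)*(s/2 + 1/2)*(-s/2 + (s/2 + 1/2)**2/4 + 1/2)*log(3) - 108*3**(s/4 + 1/4)*(s/4 - 11/4)*(s/4 + 9/4)*(-s/2 + (s/2 + 1/2)**2/4 + 1/2) - 6**(s/4 + 1/4)*(s/4 + 9/4)*(s/2 + 1/2)**2*(-s/2 + (s/2 + 1/2)**2/4 + 1/2) + 27*(s/4 - 11/4)*(s/4 + 9/4)*(s/2 + 1/2)**3*log(2) - 54*(s/4 - 11/4)*(s/4 + 9/4)*(s/2 + 1/2)**2*log(2) + 54*(s/4 - 11/4)*(s/4 + 9/4)*(s/2 + 1/2)**2 + 27*(s/4 - 11/4)*(s/2 + 1/2)**2*(-s/2 + (s/2 + 1/2)**2/4 + 1/2)/4)/(108*(s/4 - 11/4)*(s/4 + 9/4)*(s/2 + 1/2)**2*(-s/2 + (s/2 + 1/2)**2/4 + 1/2))
  -9 < Re(s) < 11

peel off the power substitution: t**(9/2) on [0, sqrt(2)/2); log(t**2)/t**(3/2) on [sqrt(2)/2, 1); sqrt(t)*log(t**2) on [1, sqrt(6)/2); …
the shared t-power comes off first: t**4 on [0, sqrt(2)/2); log(t**2)/t**2 on [sqrt(2)/2, 1); log(t**2) on [1, sqrt(6)/2); …
remove the power substitution first: t**2 on [0, 1/2); log(t)/t on [1/2, 1); log(t) on [1, 3/2); …
integrate the 5 segments split at 2**(3/4)/2, 1, 2**(3/4)*3**(1/4)/2, 3**(1/4), then add the results
for t in [0, 2**(3/4)/2): the term is ∫ t**9·t^(s-1)
on [2**(3/4)/2, 1) integrate f = log(t**4)/t**3 against the kernel
for t in [1, 2**(3/4)*3**(1/4)/2): the term is ∫ t*log(t**4)·t^(s-1)
over [2**(3/4)*3**(1/4)/2, 3**(1/4)), the kernel integral of t*exp(-t**4) enters the sum
segment 3**(1/4) to ∞ holds t**(-11); add its integral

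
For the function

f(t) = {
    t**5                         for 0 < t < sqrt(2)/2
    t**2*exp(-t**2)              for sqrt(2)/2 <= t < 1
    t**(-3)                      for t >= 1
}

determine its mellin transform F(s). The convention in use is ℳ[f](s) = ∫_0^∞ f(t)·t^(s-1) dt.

(4*2**(s/2)*(s - 3)*(s + 5)*uppergamma(s/2 + 1, 1/2) - 4*2**(s/2)*(s - 3)*(s + 5)*uppergamma(s/2 + 1, 1) - 8*2**(s/2)*(s + 5) + sqrt(2)*(s - 3))/(8*2**(s/2)*(s - 3)*(s + 5))
  -5 < Re(s) < 3

remove the shared t-power first: t**3 on [0, sqrt(2)/2); exp(-t**2) on [sqrt(2)/2, 1); t**(-5) on [1, ∞)
back out the power substitution: t**(3/2) on [0, 1/2); exp(-t) on [1/2, 1); t**(-5/2) on [1, ∞)
treat the 3 regions marked off by sqrt(2)/2, 1 separately and sum
between 0 and sqrt(2)/2 the integrand is t**5·t^(s-1)
between sqrt(2)/2 and 1 the integrand is t**2*exp(-t**2)·t^(s-1)
between 1 and ∞ the integrand is t**(-3)·t^(s-1)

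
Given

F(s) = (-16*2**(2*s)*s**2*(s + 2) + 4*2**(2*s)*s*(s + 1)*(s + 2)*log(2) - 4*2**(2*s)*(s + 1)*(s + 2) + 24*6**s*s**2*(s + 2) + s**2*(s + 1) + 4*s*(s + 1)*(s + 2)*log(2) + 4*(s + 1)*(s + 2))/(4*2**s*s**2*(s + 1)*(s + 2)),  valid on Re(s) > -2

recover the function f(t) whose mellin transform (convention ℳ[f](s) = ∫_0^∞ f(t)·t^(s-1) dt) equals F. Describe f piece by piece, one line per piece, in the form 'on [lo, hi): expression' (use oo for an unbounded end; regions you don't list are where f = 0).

on [0, 1/2): t**2
on [1/2, 2): log(t)
on [2, 3): 2*t

cuts at 1/2, 2: linearity sums the 3 kernel integrals
piece [0, 1/2): integrate t**2 against the kernel
on [1/2, 2): add ∫ log(t)·t^(s-1) dt
segment 2 to 3 holds 2*t; add its integral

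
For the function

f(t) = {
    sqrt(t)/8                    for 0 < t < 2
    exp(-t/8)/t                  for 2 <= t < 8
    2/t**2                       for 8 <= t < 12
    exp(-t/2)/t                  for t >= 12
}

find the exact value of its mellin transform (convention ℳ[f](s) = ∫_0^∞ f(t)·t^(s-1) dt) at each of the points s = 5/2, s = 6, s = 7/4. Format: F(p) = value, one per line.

F(5/2) = -8*sqrt(2) - 16*sqrt(2)*exp(-1) - 8*sqrt(2)*sqrt(pi)*erfc(1) + sqrt(2)*sqrt(pi)*erfc(sqrt(6)) + 4*sqrt(3)*exp(-6) + 1/3 + 8*sqrt(2)*exp(-1/4) + 8*sqrt(2)*sqrt(pi)*erfc(1/2) + 8*sqrt(3)
F(6) = -2129920*exp(-1) + 16*sqrt(2)/13 + 88320*exp(-6) + 8320 + 1009792*exp(-1/4)
F(7/4) = -4*sqrt(2)*3**(3/4)/3 - 4*2**(1/4)*uppergamma(3/4, 1) + 2**(3/4)*uppergamma(3/4, 6) + 4*2**(1/4)*uppergamma(3/4, 1/4) + 38*2**(1/4)/9

remove the shared t-power first: t**(3/2)/8 on [0, 2); exp(-t/8) on [2, 8); 2/t on [8, 12); …
peel off the common scale on t: sqrt(2)*t**(3/2)/4 on [0, 1); exp(-t/4) on [1, 4); 1/t on [4, 6); …
undo the common scale on t: t**(3/2) on [0, 1/2); exp(-t/2) on [1/2, 2); 1/(2*t) on [2, 3); …
cuts at 2, 8, 12: linearity sums the 4 kernel integrals
segment [0, 2) carries sqrt(t)/8; integrate it
over [2, 8), the kernel integral of exp(-t/8)/t enters the sum
on [8, 12) integrate f = 2/t**2 against the kernel
over [12, ∞), the kernel integral of exp(-t/2)/t enters the sum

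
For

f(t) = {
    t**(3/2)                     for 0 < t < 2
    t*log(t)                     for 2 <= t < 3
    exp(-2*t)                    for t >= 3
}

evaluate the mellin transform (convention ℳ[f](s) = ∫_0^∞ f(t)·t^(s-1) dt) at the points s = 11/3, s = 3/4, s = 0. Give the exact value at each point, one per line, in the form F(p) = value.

linearity at 2, 3 turns ℳ[f](s) into 3 summed integrals
∫ t**(3/2)·t^(s-1) over [0, 2)
piece [2, 3): integrate t*log(t) against the kernel
for t in [3, ∞): the term is ∫ exp(-2*t)·t^(s-1)

F(11/3) = -729*3**(2/3)/196 - 24*2**(2/3)*log(2)/7 + 2**(1/3)*uppergamma(11/3, 6)/16 + 36*2**(2/3)/49 + 192*2**(1/6)/31 + 243*3**(2/3)*log(3)/14
F(3/4) = -48*3**(3/4)/49 - 8*2**(3/4)*log(2)/7 + 2**(1/4)*uppergamma(3/4, 6)/2 + 32*2**(3/4)/49 + 16*2**(1/4)/9 + 12*3**(3/4)*log(3)/7
F(0) = -1 - Ei(-6) + 4*sqrt(2)/3 + log(27/4)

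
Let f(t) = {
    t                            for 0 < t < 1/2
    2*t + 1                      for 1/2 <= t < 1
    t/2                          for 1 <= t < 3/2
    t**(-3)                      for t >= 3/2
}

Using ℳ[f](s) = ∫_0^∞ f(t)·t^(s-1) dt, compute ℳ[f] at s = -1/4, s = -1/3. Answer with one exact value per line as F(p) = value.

F(-1/4) = 2**(1/4)*(-1053*2**(3/4) + 383*3**(3/4) + 3510)/1053
F(-1/3) = 2**(1/3)*(-405*2**(2/3) + 437*3**(2/3) + 2430)/1080

slice at 1/2, 1, 3/2, transform all 4 pieces, and sum them
[0, 1/2) adds the kernel integral of t
∫ (2*t + 1)·t^(s-1) over [1/2, 1)
between 1 and 3/2 the integrand is t/2·t^(s-1)
on [3/2, ∞) integrate f = t**(-3) against the kernel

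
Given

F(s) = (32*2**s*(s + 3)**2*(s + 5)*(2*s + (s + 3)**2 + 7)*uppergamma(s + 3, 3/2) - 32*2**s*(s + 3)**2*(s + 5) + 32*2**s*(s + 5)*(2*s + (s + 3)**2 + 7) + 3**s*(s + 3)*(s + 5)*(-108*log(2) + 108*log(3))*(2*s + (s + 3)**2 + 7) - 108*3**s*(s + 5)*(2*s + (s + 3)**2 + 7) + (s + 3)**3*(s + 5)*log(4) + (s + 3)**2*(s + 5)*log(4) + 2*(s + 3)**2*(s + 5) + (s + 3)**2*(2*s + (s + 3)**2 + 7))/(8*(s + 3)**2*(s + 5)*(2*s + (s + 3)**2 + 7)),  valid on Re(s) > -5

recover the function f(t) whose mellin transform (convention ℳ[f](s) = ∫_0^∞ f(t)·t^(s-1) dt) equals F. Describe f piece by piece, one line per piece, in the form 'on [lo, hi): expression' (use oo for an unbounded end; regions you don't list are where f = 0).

on [0, 1): t**5/8
on [1, 2): t**4*log(t/2)/4
on [2, 3): t**3*log(t/2)/2
on [3, oo): t**3*exp(-t/2)/2

undo the shared t-power: t**3/8 on [0, 1); t**2*log(t/2)/4 on [1, 2); t*log(t/2)/2 on [2, 3); …
strip the common scale on t: t**3 on [0, 1/2); t**2*log(t) on [1/2, 1); t*log(t) on [1, 3/2); …
the shared t-power comes off first: t**2 on [0, 1/2); t*log(t) on [1/2, 1); log(t) on [1, 3/2); …
f breaks at 1, 2, 3 into 4 integrals to sum
segment 0 to 1 holds t**5/8; add its integral
on [1, 2) integrate f = t**4*log(t/2)/4 against the kernel
between 2 and 3 the integrand is t**3*log(t/2)/2·t^(s-1)
segment [3, ∞) carries t**3*exp(-t/2)/2; integrate it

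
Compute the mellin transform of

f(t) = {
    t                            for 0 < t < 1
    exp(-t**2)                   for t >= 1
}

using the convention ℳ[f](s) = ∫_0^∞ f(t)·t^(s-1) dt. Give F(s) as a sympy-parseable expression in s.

((s + 1)*uppergamma(s/2, 1) + 2)/(2*(s + 1))
  Re(s) > -1

strip the power substitution: sqrt(t) on [0, 1); exp(-t) on [1, ∞)
slice at 1, transform all 2 pieces, and sum them
segment [0, 1) carries t; integrate it
on [1, ∞): add ∫ exp(-t**2)·t^(s-1) dt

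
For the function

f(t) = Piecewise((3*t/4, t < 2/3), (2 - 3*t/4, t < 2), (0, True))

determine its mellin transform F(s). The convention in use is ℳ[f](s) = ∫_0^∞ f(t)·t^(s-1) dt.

2**s*(3**s*s + 4*3**s - 2*s - 4)/(2*3**s*s*(s + 1))
  Re(s) > -1

invert the common scale on t to get 3*t/2 on [0, 1/3); 2 - 3*t/2 on [1/3, 1)
peel off the common scale on t: t on [0, 1/2); 2 - t on [1/2, 3/2)
summing 2 kernel integrals split by 2/3 yields ℳ[f](s)
on [0, 2/3) integrate f = 3*t/4 against the kernel
for t in [2/3, 2): the term is ∫ (2 - 3*t/4)·t^(s-1)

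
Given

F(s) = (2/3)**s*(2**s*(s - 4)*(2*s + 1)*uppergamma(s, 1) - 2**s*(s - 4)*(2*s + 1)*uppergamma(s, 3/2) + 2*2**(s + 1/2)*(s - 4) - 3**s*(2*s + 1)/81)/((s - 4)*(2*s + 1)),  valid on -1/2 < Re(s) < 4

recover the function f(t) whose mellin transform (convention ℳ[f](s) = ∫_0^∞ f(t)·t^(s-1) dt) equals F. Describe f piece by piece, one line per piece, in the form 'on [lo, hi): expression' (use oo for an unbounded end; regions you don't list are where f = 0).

invert the common scale on t to get sqrt(3)*sqrt(t) on [0, 2/3); exp(-3*t/2) on [2/3, 1); 1/(81*t**4) on [1, ∞)
back out the common scale on t: sqrt(2)*sqrt(t) on [0, 1); exp(-t) on [1, 3/2); 1/(16*t**4) on [3/2, ∞)
the common scale on t comes off first: sqrt(t) on [0, 2); exp(-t/2) on [2, 3); t**(-4) on [3, ∞)
slice at 4/3, 2, transform all 3 pieces, and sum them
over [0, 4/3), the kernel integral of sqrt(6)*sqrt(t)/2 enters the sum
between 4/3 and 2 the integrand is exp(-3*t/4)·t^(s-1)
for t in [2, ∞): the term is ∫ 16/(81*t**4)·t^(s-1)

on [0, 4/3): sqrt(6)*sqrt(t)/2
on [4/3, 2): exp(-3*t/4)
on [2, oo): 16/(81*t**4)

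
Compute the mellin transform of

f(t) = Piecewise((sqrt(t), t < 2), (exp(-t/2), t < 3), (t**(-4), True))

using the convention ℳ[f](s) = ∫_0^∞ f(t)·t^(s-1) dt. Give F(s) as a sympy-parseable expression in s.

the 3 pieces separated at 2, 3 each add one integral
segment [0, 2) carries sqrt(t); integrate it
over [2, 3), the kernel integral of exp(-t/2) enters the sum
[3, ∞) adds the kernel integral of t**(-4)

(2**s*(s - 4)*(2*s + 1)*uppergamma(s, 1) - 2**s*(s - 4)*(2*s + 1)*uppergamma(s, 3/2) + 2*2**(s + 1/2)*(s - 4) - 3**s*(2*s + 1)/81)/((s - 4)*(2*s + 1))
  -1/2 < Re(s) < 4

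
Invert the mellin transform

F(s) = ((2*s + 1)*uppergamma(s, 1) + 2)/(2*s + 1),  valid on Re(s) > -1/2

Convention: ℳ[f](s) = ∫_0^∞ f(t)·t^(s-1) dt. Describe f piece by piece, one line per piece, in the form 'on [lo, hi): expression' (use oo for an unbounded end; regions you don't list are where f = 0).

on [0, 1): sqrt(t)
on [1, oo): exp(-t)

cuts at 1: linearity sums the 2 kernel integrals
for t in [0, 1): the term is ∫ sqrt(t)·t^(s-1)
over [1, ∞), the kernel integral of exp(-t) enters the sum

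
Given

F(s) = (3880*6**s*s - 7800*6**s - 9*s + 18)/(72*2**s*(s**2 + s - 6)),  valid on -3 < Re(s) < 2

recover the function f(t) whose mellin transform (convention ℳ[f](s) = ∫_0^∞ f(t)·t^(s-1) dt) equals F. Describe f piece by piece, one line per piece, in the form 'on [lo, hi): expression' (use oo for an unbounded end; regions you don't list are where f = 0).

reversing the shared t-power: t on [0, 1/2); 2*t on [1/2, 3); t**(-4) on [3, ∞)
along the cuts 1/2, 3, ℳ[f](s) splits into 3 integrals
on [0, 1/2): add ∫ t**3·t^(s-1) dt
[1/2, 3) adds the kernel integral of 2*t**3
piece [3, ∞): integrate t**(-2) against the kernel

on [0, 1/2): t**3
on [1/2, 3): 2*t**3
on [3, oo): t**(-2)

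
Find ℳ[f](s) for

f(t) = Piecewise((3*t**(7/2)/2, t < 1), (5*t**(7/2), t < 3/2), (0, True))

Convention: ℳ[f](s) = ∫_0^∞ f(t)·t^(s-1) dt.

summing 2 kernel integrals split by 1 yields ℳ[f](s)
[0, 1) adds the kernel integral of 3*t**(7/2)/2
segment 1 to 3/2 holds 5*t**(7/2); add its integral

(10*(3/2)**(s + 7/2) - 7)/(2*s + 7)
  Re(s) > -7/2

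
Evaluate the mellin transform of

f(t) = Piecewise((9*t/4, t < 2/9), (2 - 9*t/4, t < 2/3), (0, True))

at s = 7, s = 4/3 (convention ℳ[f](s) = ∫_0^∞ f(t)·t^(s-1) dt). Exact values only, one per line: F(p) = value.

undo the common scale on t: 3*t/2 on [0, 1/3); 2 - 3*t/2 on [1/3, 1)
peel off the common scale on t: t on [0, 1/2); 2 - t on [1/2, 3/2)
the 2 pieces separated at 2/9 each add one integral
segment [0, 2/9) carries 9*t/4; integrate it
∫ (2 - 9*t/4)·t^(s-1) over [2/9, 2/3)

F(7) = 21368/3720087
F(4/3) = 6**(1/3)*(-5 + 12*3**(1/3))/63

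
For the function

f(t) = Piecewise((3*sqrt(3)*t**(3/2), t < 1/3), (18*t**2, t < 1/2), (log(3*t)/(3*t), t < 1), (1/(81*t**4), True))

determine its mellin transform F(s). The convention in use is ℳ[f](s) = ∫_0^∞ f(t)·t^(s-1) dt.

(324*2**s*(s - 4)*(s + 2)*(s**2 - 2*s + 1) - 324*2**s*(s - 4)*(2*s + 3)*(s**2 - 2*s + 1) - 108*3**s*s*(s - 4)*(s + 2)*(2*s + 3)*log(3) + 108*3**s*s*(s - 4)*(s + 2)*(2*s + 3)*log(2) - 108*3**s*(s - 4)*(s + 2)*(2*s + 3)*log(2) + 108*3**s*(s - 4)*(s + 2)*(2*s + 3) + 108*3**s*(s - 4)*(s + 2)*(2*s + 3)*log(3) + 729*3**s*(s - 4)*(2*s + 3)*(s**2 - 2*s + 1) + 54*6**s*s*(s - 4)*(s + 2)*(2*s + 3)*log(3) - 54*6**s*(s - 4)*(s + 2)*(2*s + 3)*log(3) - 54*6**s*(s - 4)*(s + 2)*(2*s + 3) - 2*6**s*(s + 2)*(2*s + 3)*(s**2 - 2*s + 1))/(162*6**s*(s - 4)*(s + 2)*(2*s + 3)*(s**2 - 2*s + 1))
  -3/2 < Re(s) < 4

undo the common scale on t: 3*sqrt(6)*t**(3/2)/4 on [0, 2/3); 9*t**2/2 on [2/3, 1); 2*log(3*t/2)/(3*t) on [1, 2); …
reversing the common scale on t: t**(3/2) on [0, 1); 2*t**2 on [1, 3/2); log(t)/t on [3/2, 3); …
slice at 1/3, 1/2, 1, transform all 4 pieces, and sum them
∫ 3*sqrt(3)*t**(3/2)·t^(s-1) over [0, 1/3)
segment [1/3, 1/2) carries 18*t**2; integrate it
piece [1/2, 1): integrate log(3*t)/(3*t) against the kernel
[1, ∞) adds the kernel integral of 1/(81*t**4)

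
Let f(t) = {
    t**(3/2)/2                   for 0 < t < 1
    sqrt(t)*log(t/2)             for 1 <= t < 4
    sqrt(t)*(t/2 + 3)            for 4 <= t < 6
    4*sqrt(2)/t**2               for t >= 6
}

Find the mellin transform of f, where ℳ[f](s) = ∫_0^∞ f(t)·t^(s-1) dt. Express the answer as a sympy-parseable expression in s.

the shared t-power comes off first: t/2 on [0, 1); log(t/2) on [1, 4); t/2 + 3 on [4, 6); …
peel off the common scale on t: t on [0, 1/2); log(t) on [1/2, 2); t + 3 on [2, 3); …
slice at 1, 4, 6, transform all 4 pieces, and sum them
segment [0, 1) carries t**(3/2)/2; integrate it
on [1, 4): add ∫ sqrt(t)*log(t/2)·t^(s-1) dt
for t in [4, 6): the term is ∫ sqrt(t)*(t/2 + 3)·t^(s-1)
∫ over [6, ∞) of 4*sqrt(2)/t**2·t^(s-1) joins the sum

(-270*2**(2*s + 1)*(s + 1/2)**2*(2*s - 4) + 54*2**(2*s + 1)*(s + 1/2)*(s + 3/2)*(2*s - 4)*log(2) - 162*2**(2*s + 1)*(s + 1/2)*(2*s - 4) - 54*2**(2*s + 1)*(s + 3/2)*(2*s - 4) - 4*sqrt(3)*6**(s + 1/2)*(s + 1/2)**2*(s + 3/2) + 324*6**(s + 1/2)*(s + 1/2)**2*(2*s - 4) + 162*6**(s + 1/2)*(s + 1/2)*(2*s - 4) + 27*(s + 1/2)**2*(2*s - 4) + 54*(s + 1/2)*(s + 3/2)*(2*s - 4)*log(2) + (2*s - 4)*(54*s + 81))/(54*(s + 1/2)**2*(s + 3/2)*(2*s - 4))
  -3/2 < Re(s) < 2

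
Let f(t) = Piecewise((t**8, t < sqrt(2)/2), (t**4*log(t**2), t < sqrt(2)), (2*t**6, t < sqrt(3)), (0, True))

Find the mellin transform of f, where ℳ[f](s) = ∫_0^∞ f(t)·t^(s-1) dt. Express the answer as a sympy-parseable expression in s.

(-256*2**s*(s + 4)**2*(s + 8) + 64*2**s*(s + 4)*(s + 6)*(s + 8)*log(2) - 128*2**s*(s + 6)*(s + 8) + 864*6**(s/2)*(s + 4)**2*(s + 8) + (s + 4)**2*(s + 6) + 4*(s + 4)*(s + 6)*(s + 8)*log(2) + 8*(s + 6)*(s + 8))/(16*2**(s/2)*(s + 4)**2*(s + 6)*(s + 8))
  Re(s) > -8

remove the power substitution first: t**4 on [0, 1/2); t**2*log(t) on [1/2, 2); 2*t**3 on [2, 3)
the shared t-power comes off first: t**2 on [0, 1/2); log(t) on [1/2, 2); 2*t on [2, 3)
the 3 pieces separated at sqrt(2)/2, sqrt(2) each add one integral
segment 0 to sqrt(2)/2 holds t**8; add its integral
over [sqrt(2)/2, sqrt(2)), the kernel integral of t**4*log(t**2) enters the sum
∫ 2*t**6·t^(s-1) over [sqrt(2), sqrt(3))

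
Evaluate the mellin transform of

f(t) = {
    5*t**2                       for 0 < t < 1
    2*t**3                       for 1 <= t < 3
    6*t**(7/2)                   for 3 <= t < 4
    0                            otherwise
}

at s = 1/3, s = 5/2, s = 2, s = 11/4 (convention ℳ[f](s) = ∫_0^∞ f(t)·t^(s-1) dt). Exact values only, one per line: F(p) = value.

the 3 pieces separated at 1, 3 each add one integral
∫ over [0, 1) of 5*t**2·t^(s-1) joins the sum
for t in [1, 3): the term is ∫ 2*t**3·t^(s-1)
∫ over [3, 4) of 6*t**(7/2)·t^(s-1) joins the sum

F(1/3) = -972*3**(5/6)/23 + 54/35 + 81*3**(1/3)/5 + 4608*2**(2/3)/23
F(5/2) = 972*sqrt(3)/11 + 333407/99
F(2) = 513091/220 - 2916*sqrt(3)/11
F(11/4) = -17496*3**(1/4)/25 + 308/437 + 1944*3**(3/4)/23 + 98304*sqrt(2)/25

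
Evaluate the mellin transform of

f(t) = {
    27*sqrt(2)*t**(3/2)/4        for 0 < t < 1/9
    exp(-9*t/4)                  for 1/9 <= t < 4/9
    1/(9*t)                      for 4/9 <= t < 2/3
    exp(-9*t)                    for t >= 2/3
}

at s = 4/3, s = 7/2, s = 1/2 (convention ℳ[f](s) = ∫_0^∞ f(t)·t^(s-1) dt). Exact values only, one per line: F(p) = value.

the common scale on t comes off first: 3*sqrt(6)*t**(3/2)/4 on [0, 1/3); exp(-3*t/4) on [1/3, 4/3); 1/(3*t) on [4/3, 2); …
peel off the common scale on t: 3*sqrt(3)*t**(3/2) on [0, 1/6); exp(-3*t/2) on [1/6, 2/3); 1/(6*t) on [2/3, 1); …
the common scale on t comes off first: t**(3/2) on [0, 1/2); exp(-t/2) on [1/2, 2); 1/(2*t) on [2, 3); …
slice at 1/9, 4/9, 2/3, transform all 4 pieces, and sum them
segment [0, 1/9) carries 27*sqrt(2)*t**(3/2)/4; integrate it
on [1/9, 4/9) integrate f = exp(-9*t/4) against the kernel
segment 4/9 to 2/3 holds 1/(9*t); add its integral
the [2/3, ∞) slice contributes ∫ exp(-9*t)·t^(s-1) dt

F(4/3) = 2**(2/3)*(-204*3**(1/3) - 272*3**(1/3)*uppergamma(4/3, 1) + 34*6**(1/3)*uppergamma(4/3, 6) + 3*2**(5/6)*3**(1/3) + 272*3**(1/3)*uppergamma(4/3, 1/4) + 102*6**(2/3))/1836
F(7/2) = -928*exp(-1)/2187 - 80*sqrt(pi)*erfc(1)/729 - 64/10935 + 5*sqrt(pi)*erfc(sqrt(6))/5832 + sqrt(2)/43740 + 73*sqrt(6)*exp(-6)/2916 + 8*sqrt(6)/1215 + 80*sqrt(pi)*erfc(1/2)/729 + 284*exp(-1/4)/2187
F(1/2) = -sqrt(6)/9 - 2*sqrt(pi)*erfc(1)/3 + sqrt(pi)*erfc(sqrt(6))/3 + sqrt(2)/24 + 1/3 + 2*sqrt(pi)*erfc(1/2)/3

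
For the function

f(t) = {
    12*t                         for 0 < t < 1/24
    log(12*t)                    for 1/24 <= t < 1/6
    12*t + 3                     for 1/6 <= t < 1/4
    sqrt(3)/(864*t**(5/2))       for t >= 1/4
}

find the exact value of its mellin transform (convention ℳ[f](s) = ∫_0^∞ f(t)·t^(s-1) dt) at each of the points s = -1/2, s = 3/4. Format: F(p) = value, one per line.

F(-1/2) = sqrt(6)*(-486*log(2) + sqrt(2) + 648)/81
F(3/4) = 2**(3/4)*3**(1/4)*(-436*sqrt(2) + 2*2**(3/4)*3**(1/4) + 65 + log(2**(42 + 84*sqrt(2))) + 180*6**(3/4))/756

undo the common scale on t: 6*t on [0, 1/12); log(6*t) on [1/12, 1/3); 6*t + 3 on [1/3, 1/2); …
reversing the common scale on t: 2*t on [0, 1/4); log(2*t) on [1/4, 1); 2*t + 3 on [1, 3/2); …
reversing the common scale on t: t on [0, 1/2); log(t) on [1/2, 2); t + 3 on [2, 3); …
breakpoints 1/24, 1/6, 1/4: one integral from each of the 4 segments
for t in [0, 1/24): the term is ∫ 12*t·t^(s-1)
segment 1/24 to 1/6 holds log(12*t); add its integral
piece [1/6, 1/4): integrate (12*t + 3) against the kernel
segment [1/4, ∞) carries sqrt(3)/(864*t**(5/2)); integrate it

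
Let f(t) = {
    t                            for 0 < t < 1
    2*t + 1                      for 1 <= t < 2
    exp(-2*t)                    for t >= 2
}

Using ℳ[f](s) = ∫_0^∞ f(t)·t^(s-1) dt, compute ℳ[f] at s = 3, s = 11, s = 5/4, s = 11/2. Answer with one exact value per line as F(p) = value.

F(3) = 13*exp(-4)/4 + 121/12
F(11) = 114665/132 + 771731*exp(-4)/8
F(5/4) = -56/45 + 2**(3/4)*uppergamma(5/4, 4)/4 + 232*2**(1/4)/45
F(11/2) = (sqrt(2)*(135135*sqrt(pi)*exp(4)*erfc(2) + 9266972)/292864 + (-98304 + 7471104*sqrt(2))*exp(4)/292864)*exp(-4)

split f at 1, 2: ℳ[f](s) collects 3 kernel integrals
segment 0 to 1 holds t; add its integral
∫ (2*t + 1)·t^(s-1) over [1, 2)
on [2, ∞) integrate f = exp(-2*t) against the kernel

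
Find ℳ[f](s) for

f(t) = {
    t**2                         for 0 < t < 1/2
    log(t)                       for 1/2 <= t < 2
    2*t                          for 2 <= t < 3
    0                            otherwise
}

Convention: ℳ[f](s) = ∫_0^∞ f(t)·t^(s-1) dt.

along the cuts 1/2, 2, ℳ[f](s) splits into 3 integrals
[0, 1/2) adds the kernel integral of t**2
∫ log(t)·t^(s-1) over [1/2, 2)
segment 2 to 3 holds 2*t; add its integral

(-16*2**(2*s)*s**2*(s + 2) + 4*2**(2*s)*s*(s + 1)*(s + 2)*log(2) - 4*2**(2*s)*(s + 1)*(s + 2) + 24*6**s*s**2*(s + 2) + s**2*(s + 1) + 4*s*(s + 1)*(s + 2)*log(2) + 4*(s + 1)*(s + 2))/(4*2**s*s**2*(s + 1)*(s + 2))
  Re(s) > -2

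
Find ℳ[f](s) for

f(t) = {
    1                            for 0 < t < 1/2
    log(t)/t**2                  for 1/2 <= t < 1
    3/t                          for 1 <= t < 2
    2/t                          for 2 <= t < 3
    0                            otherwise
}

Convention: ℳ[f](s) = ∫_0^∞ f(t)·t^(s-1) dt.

invert the shared t-power to get t on [0, 1/2); log(t)/t on [1/2, 1); 3 on [1, 2); …
decompose at 1/2, 1, 2; ℳ[f](s) sums the 4 pieces' integrals
on [0, 1/2): add ∫ 1·t^(s-1) dt
between 1/2 and 1 the integrand is log(t)/t**2·t^(s-1)
on [1, 2) integrate f = 3/t against the kernel
the [2, 3) slice contributes ∫ 2/t·t^(s-1) dt

(3*2**(2*s)*s*(-2*s + (s - 1)**2 + 3) - 6*2**s*s*(s - 1) - 18*2**s*s*(-2*s + (s - 1)**2 + 3) + 4*6**s*s*(-2*s + (s - 1)**2 + 3) + 24*s*(s - 1)**2*log(2) - 24*s*(s - 1)*log(2) + 24*s*(s - 1) + 6*(s - 1)*(-2*s + (s - 1)**2 + 3))/(6*2**s*s*(s - 1)*(-2*s + (s - 1)**2 + 3))
  Re(s) > 0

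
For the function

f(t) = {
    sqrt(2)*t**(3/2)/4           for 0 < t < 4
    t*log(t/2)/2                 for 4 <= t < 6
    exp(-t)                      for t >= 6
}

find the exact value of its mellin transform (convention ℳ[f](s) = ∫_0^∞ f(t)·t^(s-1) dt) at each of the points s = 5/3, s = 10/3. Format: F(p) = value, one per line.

F(5/3) = -81*6**(2/3)/32 + uppergamma(5/3, 6) + 9*2**(1/3)/4 + 96*2**(5/6)/19 + log(3**(27*6**(2/3)/4)/2**(6*2**(1/3)))
F(10/3) = -5832*6**(1/3)/169 + uppergamma(10/3, 6) + 1152*2**(2/3)/169 + 1536*2**(1/6)/29 + log(3**(1944*6**(1/3)/13)/2**(384*2**(2/3)/13))

peel off the common scale on t: t**(3/2) on [0, 2); t*log(t) on [2, 3); exp(-2*t) on [3, ∞)
breakpoints 4, 6: one integral from each of the 3 segments
on [0, 4): add ∫ sqrt(2)*t**(3/2)/4·t^(s-1) dt
for t in [4, 6): the term is ∫ t*log(t/2)/2·t^(s-1)
∫ over [6, ∞) of exp(-t)·t^(s-1) joins the sum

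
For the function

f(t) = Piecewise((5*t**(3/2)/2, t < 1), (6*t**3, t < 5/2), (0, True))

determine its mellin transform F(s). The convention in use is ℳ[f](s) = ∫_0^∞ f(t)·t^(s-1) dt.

cuts at 1: linearity sums the 2 kernel integrals
segment [0, 1) carries 5*t**(3/2)/2; integrate it
on [1, 5/2): add ∫ 6*t**3·t^(s-1) dt

(6*(5/2)**(s + 3)*(2*s + 3) - 7*s - 3)/((s + 3)*(2*s + 3))
  Re(s) > -3/2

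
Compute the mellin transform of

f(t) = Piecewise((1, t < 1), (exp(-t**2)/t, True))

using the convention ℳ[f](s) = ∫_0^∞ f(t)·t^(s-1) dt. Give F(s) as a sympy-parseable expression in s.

invert the shared t-power to get t on [0, 1); exp(-t**2) on [1, ∞)
peel off the power substitution: sqrt(t) on [0, 1); exp(-t) on [1, ∞)
f breaks at 1 into 2 integrals to sum
piece [0, 1): integrate 1 against the kernel
the [1, ∞) slice contributes ∫ exp(-t**2)/t·t^(s-1) dt

(s*uppergamma(s/2 - 1/2, 1)/2 + 1)/s
  Re(s) > 0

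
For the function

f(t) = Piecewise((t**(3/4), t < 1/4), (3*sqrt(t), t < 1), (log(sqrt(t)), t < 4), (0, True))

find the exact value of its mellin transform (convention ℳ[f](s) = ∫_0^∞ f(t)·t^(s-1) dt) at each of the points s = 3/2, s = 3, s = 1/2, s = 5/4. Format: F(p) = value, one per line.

F(3/2) = -43/288 + sqrt(2)/72 + 16*log(2)/3
F(3) = -1187/448 + sqrt(2)/960 + 64*log(2)/3
F(1/2) = sqrt(2)/10 + 1/4 + 4*log(2)
F(5/4) = sqrt(2)*(-15536 + 11567*sqrt(2) + 35840*log(2))/11200

remove the power substitution first: t**(3/2) on [0, 1/2); 3*t on [1/2, 1); log(t) on [1, 2)
integrate the 3 segments split at 1/4, 1, then add the results
segment 0 to 1/4 holds t**(3/4); add its integral
∫ 3*sqrt(t)·t^(s-1) over [1/4, 1)
between 1 and 4 the integrand is log(sqrt(t))·t^(s-1)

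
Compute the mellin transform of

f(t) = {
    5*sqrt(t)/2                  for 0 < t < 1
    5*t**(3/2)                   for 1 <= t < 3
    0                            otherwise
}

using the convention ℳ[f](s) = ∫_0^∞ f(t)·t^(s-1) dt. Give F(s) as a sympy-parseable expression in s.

integrate the 2 segments split at 1, then add the results
segment [0, 1) carries 5*sqrt(t)/2; integrate it
on [1, 3) integrate f = 5*t**(3/2) against the kernel

5*(2*3**(s + 3/2)*(2*s + 1) - 2*s + 1)/((2*s + 1)*(2*s + 3))
  Re(s) > -1/2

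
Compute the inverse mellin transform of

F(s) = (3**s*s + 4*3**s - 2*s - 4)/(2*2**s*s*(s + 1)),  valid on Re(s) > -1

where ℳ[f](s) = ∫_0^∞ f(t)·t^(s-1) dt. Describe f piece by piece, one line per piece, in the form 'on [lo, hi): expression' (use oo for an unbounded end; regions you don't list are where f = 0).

treat the 2 regions marked off by 1/2 separately and sum
on [0, 1/2) integrate f = t against the kernel
on [1/2, 3/2): add ∫ (2 - t)·t^(s-1) dt

on [0, 1/2): t
on [1/2, 3/2): 2 - t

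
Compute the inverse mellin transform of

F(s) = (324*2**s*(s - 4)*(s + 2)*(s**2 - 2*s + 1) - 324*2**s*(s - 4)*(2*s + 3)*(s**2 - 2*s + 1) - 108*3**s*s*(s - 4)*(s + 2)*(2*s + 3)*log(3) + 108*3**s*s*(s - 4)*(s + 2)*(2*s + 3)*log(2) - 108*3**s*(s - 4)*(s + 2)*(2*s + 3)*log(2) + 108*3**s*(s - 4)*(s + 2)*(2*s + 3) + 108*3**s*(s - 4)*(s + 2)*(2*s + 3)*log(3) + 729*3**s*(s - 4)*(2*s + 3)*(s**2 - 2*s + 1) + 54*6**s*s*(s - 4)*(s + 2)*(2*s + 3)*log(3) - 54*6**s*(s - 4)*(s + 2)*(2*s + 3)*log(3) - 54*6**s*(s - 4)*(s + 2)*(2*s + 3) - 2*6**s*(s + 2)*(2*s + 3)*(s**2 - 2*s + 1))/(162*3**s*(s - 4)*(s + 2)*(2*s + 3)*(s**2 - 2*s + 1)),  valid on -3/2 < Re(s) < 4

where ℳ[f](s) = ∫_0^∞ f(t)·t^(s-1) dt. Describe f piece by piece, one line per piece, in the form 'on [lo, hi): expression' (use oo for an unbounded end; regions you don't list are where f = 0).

invert the common scale on t to get t**(3/2) on [0, 1); 2*t**2 on [1, 3/2); log(t)/t on [3/2, 3); …
cuts at 2/3, 1, 2: linearity sums the 4 kernel integrals
∫ 3*sqrt(6)*t**(3/2)/4·t^(s-1) over [0, 2/3)
segment [2/3, 1) carries 9*t**2/2; integrate it
∫ over [1, 2) of 2*log(3*t/2)/(3*t)·t^(s-1) joins the sum
on [2, ∞) integrate f = 16/(81*t**4) against the kernel

on [0, 2/3): 3*sqrt(6)*t**(3/2)/4
on [2/3, 1): 9*t**2/2
on [1, 2): 2*log(3*t/2)/(3*t)
on [2, oo): 16/(81*t**4)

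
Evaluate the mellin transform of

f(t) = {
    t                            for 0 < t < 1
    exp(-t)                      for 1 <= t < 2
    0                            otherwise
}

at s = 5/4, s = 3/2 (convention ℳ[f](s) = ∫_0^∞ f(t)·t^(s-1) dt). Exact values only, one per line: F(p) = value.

split f at 1: ℳ[f](s) collects 2 kernel integrals
the [0, 1) slice contributes ∫ t·t^(s-1) dt
∫ exp(-t)·t^(s-1) over [1, 2)

F(5/4) = -uppergamma(5/4, 2) + uppergamma(5/4, 1) + 4/9
F(3/2) = -sqrt(2)*exp(-2) - sqrt(pi)*erfc(sqrt(2))/2 + sqrt(pi)*erfc(1)/2 + exp(-1) + 2/5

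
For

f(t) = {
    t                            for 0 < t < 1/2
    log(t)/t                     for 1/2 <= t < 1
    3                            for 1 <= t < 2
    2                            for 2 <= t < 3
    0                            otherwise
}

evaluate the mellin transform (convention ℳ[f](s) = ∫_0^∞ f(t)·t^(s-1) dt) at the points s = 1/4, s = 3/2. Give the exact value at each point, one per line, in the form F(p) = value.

F(1/4) = 2**(3/4)*(-310*2**(1/4) - 60*log(2) + 89 + 90*sqrt(2) + 180*6**(1/4))/45
F(3/2) = -6 + sqrt(2)*log(2) + 203*sqrt(2)/60 + 4*sqrt(3)

decompose at 1/2, 1, 2; ℳ[f](s) sums the 4 pieces' integrals
∫ over [0, 1/2) of t·t^(s-1) joins the sum
between 1/2 and 1 the integrand is log(t)/t·t^(s-1)
on [1, 2): add ∫ 3·t^(s-1) dt
∫ 2·t^(s-1) over [2, 3)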